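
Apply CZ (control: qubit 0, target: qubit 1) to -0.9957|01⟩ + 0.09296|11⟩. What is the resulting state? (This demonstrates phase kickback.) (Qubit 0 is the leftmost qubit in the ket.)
-0.9957|01⟩ - 0.09296|11⟩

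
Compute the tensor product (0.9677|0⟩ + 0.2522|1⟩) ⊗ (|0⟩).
0.9677|00⟩ + 0.2522|10⟩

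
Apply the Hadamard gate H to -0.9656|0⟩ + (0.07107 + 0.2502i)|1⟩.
(-0.6325 + 0.1769i)|0⟩ + (-0.733 - 0.1769i)|1⟩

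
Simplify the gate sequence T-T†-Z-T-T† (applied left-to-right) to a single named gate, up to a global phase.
Z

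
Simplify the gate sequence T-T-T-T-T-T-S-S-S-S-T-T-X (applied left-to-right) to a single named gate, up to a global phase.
X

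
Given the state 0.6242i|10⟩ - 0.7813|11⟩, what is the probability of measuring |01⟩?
0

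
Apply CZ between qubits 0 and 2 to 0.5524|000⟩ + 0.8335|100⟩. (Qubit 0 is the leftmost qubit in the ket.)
0.5524|000⟩ + 0.8335|100⟩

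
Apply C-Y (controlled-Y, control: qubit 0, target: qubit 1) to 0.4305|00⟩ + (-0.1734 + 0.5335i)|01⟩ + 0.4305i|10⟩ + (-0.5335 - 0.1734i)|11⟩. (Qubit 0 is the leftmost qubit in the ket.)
0.4305|00⟩ + (-0.1734 + 0.5335i)|01⟩ + (-0.1734 + 0.5335i)|10⟩ - 0.4305|11⟩

C-Y leaves the control-|0⟩ kets |00⟩, |01⟩ unchanged and applies Y to qubit 1 on the control-|1⟩ pair (|10⟩, |11⟩).
Y = [[0, -i], [i, 0]].
With a = amp(|10⟩) = 0.4305i and b = amp(|11⟩) = (-0.5335 - 0.1734i):
new amp(|10⟩) = (-i)·b = (-0.1734 + 0.5335i)
new amp(|11⟩) = (i)·a = -0.4305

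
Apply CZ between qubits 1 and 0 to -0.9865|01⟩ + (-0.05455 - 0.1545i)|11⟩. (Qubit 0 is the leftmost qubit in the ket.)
-0.9865|01⟩ + (0.05455 + 0.1545i)|11⟩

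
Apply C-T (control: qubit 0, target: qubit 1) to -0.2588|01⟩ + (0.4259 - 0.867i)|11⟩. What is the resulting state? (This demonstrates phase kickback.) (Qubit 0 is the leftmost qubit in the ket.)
-0.2588|01⟩ + (0.9142 - 0.3119i)|11⟩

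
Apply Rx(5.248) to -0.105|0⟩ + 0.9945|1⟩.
(0.09125 - 0.4921i)|0⟩ + (-0.8642 + 0.05195i)|1⟩

Rx(5.248) = [[cos(θ/2), −i·sin(θ/2)], [−i·sin(θ/2), cos(θ/2)]]; θ = 5.248, cos(θ/2) ≈ -0.869013, sin(θ/2) ≈ 0.49479.
With a = amp(|0⟩) = -0.105 and b = amp(|1⟩) = 0.9945:
new amp(|0⟩) = (-0.869013)·a + (-0.49479i)·b = (0.09125 - 0.4921i)
new amp(|1⟩) = (-0.49479i)·a + (-0.869013)·b = (-0.8642 + 0.05195i)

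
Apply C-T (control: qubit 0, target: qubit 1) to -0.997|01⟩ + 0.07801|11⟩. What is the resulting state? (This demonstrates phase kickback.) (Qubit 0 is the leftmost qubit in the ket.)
-0.997|01⟩ + (0.05516 + 0.05516i)|11⟩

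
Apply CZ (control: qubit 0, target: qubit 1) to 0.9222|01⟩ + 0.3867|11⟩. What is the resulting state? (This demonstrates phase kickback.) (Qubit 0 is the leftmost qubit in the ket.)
0.9222|01⟩ - 0.3867|11⟩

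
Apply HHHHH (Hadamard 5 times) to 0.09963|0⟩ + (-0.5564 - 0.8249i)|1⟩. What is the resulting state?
(-0.323 - 0.5833i)|0⟩ + (0.4639 + 0.5833i)|1⟩

H² = I, so H^5 = H: a single Hadamard. With (a, b) = (0.09963, (-0.5564 - 0.8249i)), H gives ((a + b)/√2, (a − b)/√2) = ((-0.323 - 0.5833i), (0.4639 + 0.5833i)).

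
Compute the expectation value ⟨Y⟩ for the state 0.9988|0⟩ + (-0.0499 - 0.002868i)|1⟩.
-0.005729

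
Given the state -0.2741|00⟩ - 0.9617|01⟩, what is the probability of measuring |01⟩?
0.9249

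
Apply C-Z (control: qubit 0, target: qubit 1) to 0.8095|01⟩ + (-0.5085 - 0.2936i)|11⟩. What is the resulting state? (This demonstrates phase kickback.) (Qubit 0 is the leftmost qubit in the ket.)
0.8095|01⟩ + (0.5085 + 0.2936i)|11⟩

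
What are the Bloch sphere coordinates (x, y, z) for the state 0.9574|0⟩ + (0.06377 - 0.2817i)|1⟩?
(0.1221, -0.5394, 0.8332)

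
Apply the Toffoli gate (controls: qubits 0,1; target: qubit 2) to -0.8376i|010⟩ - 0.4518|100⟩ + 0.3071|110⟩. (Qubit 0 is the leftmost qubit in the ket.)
-0.8376i|010⟩ - 0.4518|100⟩ + 0.3071|111⟩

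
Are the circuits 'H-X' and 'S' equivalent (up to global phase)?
No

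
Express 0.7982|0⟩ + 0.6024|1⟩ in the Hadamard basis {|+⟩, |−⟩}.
0.9904|+⟩ + 0.1385|−⟩

With |ψ⟩ = α|0⟩ + β|1⟩, the Hadamard-basis coefficients are ⟨+|ψ⟩ = (α + β)/√2 and ⟨−|ψ⟩ = (α − β)/√2.
Here α = 0.7982, β = 0.6024: (α + β)/√2 = 0.9904, (α − β)/√2 = 0.1385.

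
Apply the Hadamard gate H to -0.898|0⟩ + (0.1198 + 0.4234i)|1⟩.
(-0.5503 + 0.2994i)|0⟩ + (-0.7197 - 0.2994i)|1⟩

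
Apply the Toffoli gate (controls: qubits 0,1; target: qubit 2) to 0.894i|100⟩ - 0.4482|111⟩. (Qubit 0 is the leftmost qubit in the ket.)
0.894i|100⟩ - 0.4482|110⟩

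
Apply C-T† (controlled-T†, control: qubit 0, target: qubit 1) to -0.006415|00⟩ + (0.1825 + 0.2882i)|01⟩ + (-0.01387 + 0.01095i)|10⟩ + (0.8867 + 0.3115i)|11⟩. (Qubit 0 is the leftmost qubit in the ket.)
-0.006415|00⟩ + (0.1825 + 0.2882i)|01⟩ + (-0.01387 + 0.01095i)|10⟩ + (0.8473 - 0.4067i)|11⟩

C-T† leaves the control-|0⟩ kets |00⟩, |01⟩ unchanged and applies T† to qubit 1 on the control-|1⟩ pair (|10⟩, |11⟩).
T† = [[1, 0], [0, (1/√2 - (1/√2)i)]].
With a = amp(|10⟩) = (-0.01387 + 0.01095i) and b = amp(|11⟩) = (0.8867 + 0.3115i):
new amp(|10⟩) = (1)·a = (-0.01387 + 0.01095i)
new amp(|11⟩) = (1/√2 - (1/√2)i)·b = (0.8473 - 0.4067i)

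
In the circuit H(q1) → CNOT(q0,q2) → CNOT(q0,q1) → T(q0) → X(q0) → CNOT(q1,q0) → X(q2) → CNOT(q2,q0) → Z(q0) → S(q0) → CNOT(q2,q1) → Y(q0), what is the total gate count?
12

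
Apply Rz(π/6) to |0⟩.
(0.9659 - 0.2588i)|0⟩

Rz(π/6) = [[e^(−iθ/2), 0], [0, e^(iθ/2)]] with e^(±iθ/2) = cos(θ/2) ± i·sin(θ/2); θ = π/6, cos(θ/2) ≈ 0.965926, sin(θ/2) ≈ 0.258819.
With a = amp(|0⟩) = 1 and b = amp(|1⟩) = 0:
new amp(|0⟩) = (0.965926 - 0.258819i)·a = (0.9659 - 0.2588i)
new amp(|1⟩) = (0.965926 + 0.258819i)·b = 0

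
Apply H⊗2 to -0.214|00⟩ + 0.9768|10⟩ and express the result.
0.3814|00⟩ + 0.3814|01⟩ - 0.5954|10⟩ - 0.5954|11⟩

H⊗2 gives amp(|y⟩) = (1/2) Σ_x (−1)^(x·y) amp(|x⟩), where x·y is the number of positions in which both x and y have a 1.
|00⟩: (-0.214 + 0.9768)/2 = 0.3814
|01⟩: (-0.214 + 0.9768)/2 = 0.3814
|10⟩: (-0.214 - 0.9768)/2 = -0.5954
|11⟩: (-0.214 - 0.9768)/2 = -0.5954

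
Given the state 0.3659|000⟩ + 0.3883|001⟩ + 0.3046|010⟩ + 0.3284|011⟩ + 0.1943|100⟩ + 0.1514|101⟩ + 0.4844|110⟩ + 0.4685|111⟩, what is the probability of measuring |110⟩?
0.2346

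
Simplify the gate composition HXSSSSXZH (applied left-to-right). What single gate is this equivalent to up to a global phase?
X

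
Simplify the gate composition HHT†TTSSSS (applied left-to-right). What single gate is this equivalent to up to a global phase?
T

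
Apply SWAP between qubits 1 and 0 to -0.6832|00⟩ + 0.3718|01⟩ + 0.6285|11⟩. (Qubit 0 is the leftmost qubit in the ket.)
-0.6832|00⟩ + 0.3718|10⟩ + 0.6285|11⟩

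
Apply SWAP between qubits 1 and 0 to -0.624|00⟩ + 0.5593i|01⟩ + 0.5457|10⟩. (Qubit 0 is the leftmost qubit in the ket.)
-0.624|00⟩ + 0.5457|01⟩ + 0.5593i|10⟩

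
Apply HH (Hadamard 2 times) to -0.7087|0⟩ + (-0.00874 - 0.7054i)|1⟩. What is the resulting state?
-0.7087|0⟩ + (-0.00874 - 0.7054i)|1⟩

H² = I, so an even number of Hadamards cancels: H^2 = I and the state is unchanged.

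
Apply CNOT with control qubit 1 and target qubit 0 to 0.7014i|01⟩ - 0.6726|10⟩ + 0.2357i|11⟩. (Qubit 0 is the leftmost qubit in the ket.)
0.2357i|01⟩ - 0.6726|10⟩ + 0.7014i|11⟩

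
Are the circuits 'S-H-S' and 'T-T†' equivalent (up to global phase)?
No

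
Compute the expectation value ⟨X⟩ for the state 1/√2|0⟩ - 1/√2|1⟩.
-1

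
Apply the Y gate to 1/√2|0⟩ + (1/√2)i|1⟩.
1/√2|0⟩ + (1/√2)i|1⟩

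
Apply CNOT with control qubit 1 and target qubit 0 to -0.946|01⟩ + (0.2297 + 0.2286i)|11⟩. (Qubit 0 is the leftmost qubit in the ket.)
(0.2297 + 0.2286i)|01⟩ - 0.946|11⟩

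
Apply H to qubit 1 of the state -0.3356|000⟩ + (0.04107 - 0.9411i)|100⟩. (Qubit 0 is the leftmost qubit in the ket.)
-0.2373|000⟩ - 0.2373|010⟩ + (0.02904 - 0.6655i)|100⟩ + (0.02904 - 0.6655i)|110⟩

H on qubit 1 mixes each pair of kets that differ only in qubit 1: amplitudes (a, b) of (|…0…⟩, |…1…⟩) become ((a + b)/√2, (a − b)/√2). Kets absent from the input have amplitude 0.
(|000⟩, |010⟩): (a, b) = (-0.3356, 0) → (-0.2373, -0.2373)
(|100⟩, |110⟩): (a, b) = ((0.04107 - 0.9411i), 0) → ((0.02904 - 0.6655i), (0.02904 - 0.6655i))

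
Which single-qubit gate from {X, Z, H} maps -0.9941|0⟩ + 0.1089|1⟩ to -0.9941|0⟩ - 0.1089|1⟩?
Z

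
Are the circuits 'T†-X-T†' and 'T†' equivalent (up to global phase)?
No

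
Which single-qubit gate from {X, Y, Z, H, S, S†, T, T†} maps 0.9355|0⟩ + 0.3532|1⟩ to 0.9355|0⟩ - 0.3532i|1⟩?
S†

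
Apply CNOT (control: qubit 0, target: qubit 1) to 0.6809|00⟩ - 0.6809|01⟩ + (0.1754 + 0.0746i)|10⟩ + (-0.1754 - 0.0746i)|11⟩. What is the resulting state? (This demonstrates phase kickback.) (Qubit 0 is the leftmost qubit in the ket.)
0.6809|00⟩ - 0.6809|01⟩ + (-0.1754 - 0.0746i)|10⟩ + (0.1754 + 0.0746i)|11⟩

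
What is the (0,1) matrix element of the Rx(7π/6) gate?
-0.9659i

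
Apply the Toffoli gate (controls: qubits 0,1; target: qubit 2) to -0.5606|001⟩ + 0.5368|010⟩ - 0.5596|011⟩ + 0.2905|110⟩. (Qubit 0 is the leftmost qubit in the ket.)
-0.5606|001⟩ + 0.5368|010⟩ - 0.5596|011⟩ + 0.2905|111⟩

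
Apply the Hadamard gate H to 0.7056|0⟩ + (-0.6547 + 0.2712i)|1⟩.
(0.03599 + 0.1918i)|0⟩ + (0.9619 - 0.1918i)|1⟩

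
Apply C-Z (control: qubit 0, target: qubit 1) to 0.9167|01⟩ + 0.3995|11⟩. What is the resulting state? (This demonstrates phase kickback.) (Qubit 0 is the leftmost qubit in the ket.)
0.9167|01⟩ - 0.3995|11⟩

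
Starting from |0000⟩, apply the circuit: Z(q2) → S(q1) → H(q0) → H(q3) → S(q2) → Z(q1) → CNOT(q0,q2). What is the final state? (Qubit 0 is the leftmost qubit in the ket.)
1/2|0000⟩ + 1/2|0001⟩ + 1/2|1010⟩ + 1/2|1011⟩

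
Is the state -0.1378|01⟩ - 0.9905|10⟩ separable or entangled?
Entangled

Writing the state as a|00⟩ + b|01⟩ + c|10⟩ + d|11⟩, it is a product state iff ad − bc = 0.
Here (a, b, c, d) = (0, -0.1378, -0.9905, 0): ad − bc = (0)(0) − (-0.1378)(-0.9905) = -0.1365 ≠ 0, so the state is entangled.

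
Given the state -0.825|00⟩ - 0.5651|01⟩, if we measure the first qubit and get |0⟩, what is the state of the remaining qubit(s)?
-0.825|0⟩ - 0.5651|1⟩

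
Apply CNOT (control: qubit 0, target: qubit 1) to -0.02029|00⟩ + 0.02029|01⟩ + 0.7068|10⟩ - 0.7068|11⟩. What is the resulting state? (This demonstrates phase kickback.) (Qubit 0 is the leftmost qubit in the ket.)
-0.02029|00⟩ + 0.02029|01⟩ - 0.7068|10⟩ + 0.7068|11⟩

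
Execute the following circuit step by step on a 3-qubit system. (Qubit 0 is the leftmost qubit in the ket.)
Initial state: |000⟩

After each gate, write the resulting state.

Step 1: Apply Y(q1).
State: i|010⟩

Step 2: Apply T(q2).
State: i|010⟩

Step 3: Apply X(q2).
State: i|011⟩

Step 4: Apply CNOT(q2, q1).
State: i|001⟩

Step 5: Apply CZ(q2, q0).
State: i|001⟩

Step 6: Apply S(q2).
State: -|001⟩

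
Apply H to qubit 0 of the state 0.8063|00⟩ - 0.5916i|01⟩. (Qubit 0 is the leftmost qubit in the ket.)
0.5701|00⟩ - 0.4183i|01⟩ + 0.5701|10⟩ - 0.4183i|11⟩

H on qubit 0 mixes each pair of kets that differ only in qubit 0: amplitudes (a, b) of (|…0…⟩, |…1…⟩) become ((a + b)/√2, (a − b)/√2). Kets absent from the input have amplitude 0.
(|00⟩, |10⟩): (a, b) = (0.8063, 0) → (0.5701, 0.5701)
(|01⟩, |11⟩): (a, b) = (-0.5916i, 0) → (-0.4183i, -0.4183i)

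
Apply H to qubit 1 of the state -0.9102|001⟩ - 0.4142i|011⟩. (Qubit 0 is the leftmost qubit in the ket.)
(-0.6436 - 0.2929i)|001⟩ + (-0.6436 + 0.2929i)|011⟩

H on qubit 1 mixes each pair of kets that differ only in qubit 1: amplitudes (a, b) of (|…0…⟩, |…1…⟩) become ((a + b)/√2, (a − b)/√2). Kets absent from the input have amplitude 0.
(|001⟩, |011⟩): (a, b) = (-0.9102, -0.4142i) → ((-0.6436 - 0.2929i), (-0.6436 + 0.2929i))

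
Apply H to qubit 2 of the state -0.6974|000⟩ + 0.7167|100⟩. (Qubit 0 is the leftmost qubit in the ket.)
-0.4931|000⟩ - 0.4931|001⟩ + 0.5068|100⟩ + 0.5068|101⟩

H on qubit 2 mixes each pair of kets that differ only in qubit 2: amplitudes (a, b) of (|…0…⟩, |…1…⟩) become ((a + b)/√2, (a − b)/√2). Kets absent from the input have amplitude 0.
(|000⟩, |001⟩): (a, b) = (-0.6974, 0) → (-0.4931, -0.4931)
(|100⟩, |101⟩): (a, b) = (0.7167, 0) → (0.5068, 0.5068)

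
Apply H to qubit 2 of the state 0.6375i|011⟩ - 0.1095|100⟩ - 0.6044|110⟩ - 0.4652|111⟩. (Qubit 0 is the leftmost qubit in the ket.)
0.4508i|010⟩ - 0.4508i|011⟩ - 0.07743|100⟩ - 0.07743|101⟩ - 0.7563|110⟩ - 0.09843|111⟩

H on qubit 2 mixes each pair of kets that differ only in qubit 2: amplitudes (a, b) of (|…0…⟩, |…1…⟩) become ((a + b)/√2, (a − b)/√2). Kets absent from the input have amplitude 0.
(|010⟩, |011⟩): (a, b) = (0, 0.6375i) → (0.4508i, -0.4508i)
(|100⟩, |101⟩): (a, b) = (-0.1095, 0) → (-0.07743, -0.07743)
(|110⟩, |111⟩): (a, b) = (-0.6044, -0.4652) → (-0.7563, -0.09843)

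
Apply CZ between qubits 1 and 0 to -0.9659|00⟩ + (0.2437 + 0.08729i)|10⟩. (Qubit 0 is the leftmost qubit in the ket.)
-0.9659|00⟩ + (0.2437 + 0.08729i)|10⟩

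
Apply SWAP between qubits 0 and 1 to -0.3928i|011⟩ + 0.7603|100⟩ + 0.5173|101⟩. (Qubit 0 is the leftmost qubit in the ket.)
0.7603|010⟩ + 0.5173|011⟩ - 0.3928i|101⟩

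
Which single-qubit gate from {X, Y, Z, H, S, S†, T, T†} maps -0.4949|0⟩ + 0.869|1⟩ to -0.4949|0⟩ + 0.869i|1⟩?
S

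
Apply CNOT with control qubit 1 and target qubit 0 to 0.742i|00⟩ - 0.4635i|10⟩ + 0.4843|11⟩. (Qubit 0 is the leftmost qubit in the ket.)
0.742i|00⟩ + 0.4843|01⟩ - 0.4635i|10⟩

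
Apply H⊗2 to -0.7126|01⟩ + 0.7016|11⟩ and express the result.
-0.0055|00⟩ + 0.0055|01⟩ - 0.7071|10⟩ + 0.7071|11⟩

H⊗2 gives amp(|y⟩) = (1/2) Σ_x (−1)^(x·y) amp(|x⟩), where x·y is the number of positions in which both x and y have a 1.
|00⟩: (-0.7126 + 0.7016)/2 = -0.0055
|01⟩: (0.7126 - 0.7016)/2 = 0.0055
|10⟩: (-0.7126 - 0.7016)/2 = -0.7071
|11⟩: (0.7126 + 0.7016)/2 = 0.7071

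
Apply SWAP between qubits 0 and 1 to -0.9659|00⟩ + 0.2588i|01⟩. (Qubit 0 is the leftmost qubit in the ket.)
-0.9659|00⟩ + 0.2588i|10⟩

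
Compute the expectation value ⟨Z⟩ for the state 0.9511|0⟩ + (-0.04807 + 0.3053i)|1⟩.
0.8091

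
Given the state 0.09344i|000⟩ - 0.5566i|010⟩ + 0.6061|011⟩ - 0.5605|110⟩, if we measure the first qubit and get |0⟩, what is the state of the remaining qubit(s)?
0.1128i|00⟩ - 0.6721i|10⟩ + 0.7318|11⟩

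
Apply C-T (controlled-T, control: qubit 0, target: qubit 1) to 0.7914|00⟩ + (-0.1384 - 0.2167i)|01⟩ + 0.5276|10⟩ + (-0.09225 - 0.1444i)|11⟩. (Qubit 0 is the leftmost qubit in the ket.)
0.7914|00⟩ + (-0.1384 - 0.2167i)|01⟩ + 0.5276|10⟩ + (0.03688 - 0.1673i)|11⟩

C-T leaves the control-|0⟩ kets |00⟩, |01⟩ unchanged and applies T to qubit 1 on the control-|1⟩ pair (|10⟩, |11⟩).
T = [[1, 0], [0, (1/√2 + (1/√2)i)]].
With a = amp(|10⟩) = 0.5276 and b = amp(|11⟩) = (-0.09225 - 0.1444i):
new amp(|10⟩) = (1)·a = 0.5276
new amp(|11⟩) = (1/√2 + (1/√2)i)·b = (0.03688 - 0.1673i)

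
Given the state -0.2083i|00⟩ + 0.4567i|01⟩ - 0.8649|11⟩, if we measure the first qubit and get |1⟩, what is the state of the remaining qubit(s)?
-|1⟩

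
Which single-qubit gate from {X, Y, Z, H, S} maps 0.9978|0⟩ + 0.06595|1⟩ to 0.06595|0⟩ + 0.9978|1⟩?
X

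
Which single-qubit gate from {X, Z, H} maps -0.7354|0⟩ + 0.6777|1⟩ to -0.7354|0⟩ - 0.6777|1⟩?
Z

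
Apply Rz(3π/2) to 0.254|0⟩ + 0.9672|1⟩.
(-0.1796 - 0.1796i)|0⟩ + (-0.6839 + 0.6839i)|1⟩

Rz(3π/2) = [[e^(−iθ/2), 0], [0, e^(iθ/2)]] with e^(±iθ/2) = cos(θ/2) ± i·sin(θ/2); θ = 3π/2, cos(θ/2) ≈ -0.707107, sin(θ/2) ≈ 0.707107.
With a = amp(|0⟩) = 0.254 and b = amp(|1⟩) = 0.9672:
new amp(|0⟩) = (-0.707107 - 0.707107i)·a = (-0.1796 - 0.1796i)
new amp(|1⟩) = (-0.707107 + 0.707107i)·b = (-0.6839 + 0.6839i)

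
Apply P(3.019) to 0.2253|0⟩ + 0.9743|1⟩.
0.2253|0⟩ + (-0.967 + 0.1191i)|1⟩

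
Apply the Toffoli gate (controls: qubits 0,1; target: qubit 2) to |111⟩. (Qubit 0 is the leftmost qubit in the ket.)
|110⟩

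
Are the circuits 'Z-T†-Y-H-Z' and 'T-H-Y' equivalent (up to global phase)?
No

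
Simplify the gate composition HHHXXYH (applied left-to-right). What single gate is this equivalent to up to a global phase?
Y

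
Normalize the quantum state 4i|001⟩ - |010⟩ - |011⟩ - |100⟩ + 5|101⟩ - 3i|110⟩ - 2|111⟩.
0.5298i|001⟩ - 0.1325|010⟩ - 0.1325|011⟩ - 0.1325|100⟩ + 0.6623|101⟩ - 0.3974i|110⟩ - 0.2649|111⟩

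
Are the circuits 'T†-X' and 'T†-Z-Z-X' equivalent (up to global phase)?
Yes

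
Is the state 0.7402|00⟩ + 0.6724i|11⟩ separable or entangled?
Entangled

Writing the state as a|00⟩ + b|01⟩ + c|10⟩ + d|11⟩, it is a product state iff ad − bc = 0.
Here (a, b, c, d) = (0.7402, 0, 0, 0.6724i): ad − bc = (0.7402)(0.6724i) − (0)(0) = 0.4977i ≠ 0, so the state is entangled.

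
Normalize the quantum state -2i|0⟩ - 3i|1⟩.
-0.5547i|0⟩ - 0.8321i|1⟩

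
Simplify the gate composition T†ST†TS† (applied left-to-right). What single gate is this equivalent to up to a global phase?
T†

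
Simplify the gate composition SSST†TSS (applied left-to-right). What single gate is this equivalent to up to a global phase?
S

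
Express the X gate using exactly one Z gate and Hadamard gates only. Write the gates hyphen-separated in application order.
H-Z-H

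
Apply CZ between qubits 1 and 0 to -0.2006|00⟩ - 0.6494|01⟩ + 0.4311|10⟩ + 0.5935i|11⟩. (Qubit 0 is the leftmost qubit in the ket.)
-0.2006|00⟩ - 0.6494|01⟩ + 0.4311|10⟩ - 0.5935i|11⟩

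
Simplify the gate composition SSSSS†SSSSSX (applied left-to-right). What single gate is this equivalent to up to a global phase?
X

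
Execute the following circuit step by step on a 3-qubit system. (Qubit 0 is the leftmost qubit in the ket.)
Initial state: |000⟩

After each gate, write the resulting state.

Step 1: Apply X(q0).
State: |100⟩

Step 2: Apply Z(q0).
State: -|100⟩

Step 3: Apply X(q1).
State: -|110⟩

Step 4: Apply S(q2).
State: -|110⟩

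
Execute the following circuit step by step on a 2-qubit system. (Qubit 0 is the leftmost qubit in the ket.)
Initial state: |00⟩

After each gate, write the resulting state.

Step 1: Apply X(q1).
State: |01⟩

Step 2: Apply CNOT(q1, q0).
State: |11⟩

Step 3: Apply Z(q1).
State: -|11⟩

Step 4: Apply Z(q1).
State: |11⟩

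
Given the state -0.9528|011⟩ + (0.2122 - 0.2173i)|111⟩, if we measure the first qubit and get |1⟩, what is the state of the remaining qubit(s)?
(0.6987 - 0.7155i)|11⟩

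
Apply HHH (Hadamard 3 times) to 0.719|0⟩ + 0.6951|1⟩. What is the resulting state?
0.9999|0⟩ + 0.0169|1⟩

H² = I, so H^3 = H: a single Hadamard. With (a, b) = (0.719, 0.6951), H gives ((a + b)/√2, (a − b)/√2) = (0.9999, 0.0169).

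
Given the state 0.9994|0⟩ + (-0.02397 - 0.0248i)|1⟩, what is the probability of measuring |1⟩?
0.00119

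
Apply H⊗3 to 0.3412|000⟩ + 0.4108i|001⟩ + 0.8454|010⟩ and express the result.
(0.4195 + 0.1452i)|000⟩ + (0.4195 - 0.1452i)|001⟩ + (-0.1783 + 0.1452i)|010⟩ + (-0.1783 - 0.1452i)|011⟩ + (0.4195 + 0.1452i)|100⟩ + (0.4195 - 0.1452i)|101⟩ + (-0.1783 + 0.1452i)|110⟩ + (-0.1783 - 0.1452i)|111⟩

H⊗3 gives amp(|y⟩) = (1/2√2) Σ_x (−1)^(x·y) amp(|x⟩), where x·y is the number of positions in which both x and y have a 1.
|000⟩: (0.3412 + 0.4108i + 0.8454)/(2√2) = (0.4195 + 0.1452i)
|001⟩: (0.3412 - 0.4108i + 0.8454)/(2√2) = (0.4195 - 0.1452i)
|010⟩: (0.3412 + 0.4108i - 0.8454)/(2√2) = (-0.1783 + 0.1452i)
|011⟩: (0.3412 - 0.4108i - 0.8454)/(2√2) = (-0.1783 - 0.1452i)
|100⟩: (0.3412 + 0.4108i + 0.8454)/(2√2) = (0.4195 + 0.1452i)
|101⟩: (0.3412 - 0.4108i + 0.8454)/(2√2) = (0.4195 - 0.1452i)
|110⟩: (0.3412 + 0.4108i - 0.8454)/(2√2) = (-0.1783 + 0.1452i)
|111⟩: (0.3412 - 0.4108i - 0.8454)/(2√2) = (-0.1783 - 0.1452i)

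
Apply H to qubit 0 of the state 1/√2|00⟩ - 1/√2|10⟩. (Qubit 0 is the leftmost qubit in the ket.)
|10⟩

H on qubit 0 mixes each pair of kets that differ only in qubit 0: amplitudes (a, b) of (|…0…⟩, |…1…⟩) become ((a + b)/√2, (a − b)/√2). Kets absent from the input have amplitude 0.
(|00⟩, |10⟩): (a, b) = (1/√2, -1/√2) → (0, 1)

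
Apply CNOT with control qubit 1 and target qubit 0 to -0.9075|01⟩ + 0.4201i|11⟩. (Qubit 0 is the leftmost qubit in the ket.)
0.4201i|01⟩ - 0.9075|11⟩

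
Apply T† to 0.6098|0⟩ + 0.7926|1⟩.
0.6098|0⟩ + (0.5605 - 0.5605i)|1⟩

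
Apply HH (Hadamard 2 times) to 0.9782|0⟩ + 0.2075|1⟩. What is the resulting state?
0.9782|0⟩ + 0.2075|1⟩

H² = I, so an even number of Hadamards cancels: H^2 = I and the state is unchanged.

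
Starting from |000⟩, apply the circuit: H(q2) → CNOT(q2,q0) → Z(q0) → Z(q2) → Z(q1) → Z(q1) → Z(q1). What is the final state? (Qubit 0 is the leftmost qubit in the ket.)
1/√2|000⟩ + 1/√2|101⟩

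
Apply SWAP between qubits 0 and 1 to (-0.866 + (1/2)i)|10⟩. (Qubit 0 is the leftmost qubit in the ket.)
(-0.866 + (1/2)i)|01⟩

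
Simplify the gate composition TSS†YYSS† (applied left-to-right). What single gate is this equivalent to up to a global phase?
T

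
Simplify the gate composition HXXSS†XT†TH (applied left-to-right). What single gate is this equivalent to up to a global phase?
Z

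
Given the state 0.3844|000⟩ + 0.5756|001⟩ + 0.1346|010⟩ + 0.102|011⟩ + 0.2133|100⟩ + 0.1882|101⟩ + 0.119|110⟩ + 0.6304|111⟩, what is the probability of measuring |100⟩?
0.0455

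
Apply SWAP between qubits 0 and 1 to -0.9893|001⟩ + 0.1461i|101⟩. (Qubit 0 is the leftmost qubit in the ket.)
-0.9893|001⟩ + 0.1461i|011⟩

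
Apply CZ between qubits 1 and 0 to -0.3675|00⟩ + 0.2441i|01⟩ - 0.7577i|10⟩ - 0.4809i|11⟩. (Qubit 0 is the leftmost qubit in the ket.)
-0.3675|00⟩ + 0.2441i|01⟩ - 0.7577i|10⟩ + 0.4809i|11⟩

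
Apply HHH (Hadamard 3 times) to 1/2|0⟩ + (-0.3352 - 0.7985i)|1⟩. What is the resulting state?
(0.1165 - 0.5646i)|0⟩ + (0.5906 + 0.5646i)|1⟩

H² = I, so H^3 = H: a single Hadamard. With (a, b) = (1/2, (-0.3352 - 0.7985i)), H gives ((a + b)/√2, (a − b)/√2) = ((0.1165 - 0.5646i), (0.5906 + 0.5646i)).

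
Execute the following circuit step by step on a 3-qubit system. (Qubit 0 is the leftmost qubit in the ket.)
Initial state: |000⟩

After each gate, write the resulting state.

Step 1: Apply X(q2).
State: |001⟩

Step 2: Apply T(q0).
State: |001⟩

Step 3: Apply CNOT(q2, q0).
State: |101⟩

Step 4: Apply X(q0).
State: |001⟩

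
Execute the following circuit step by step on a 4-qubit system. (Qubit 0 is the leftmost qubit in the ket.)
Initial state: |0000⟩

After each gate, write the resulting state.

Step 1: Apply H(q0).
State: 1/√2|0000⟩ + 1/√2|1000⟩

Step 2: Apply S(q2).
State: 1/√2|0000⟩ + 1/√2|1000⟩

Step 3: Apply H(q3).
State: 1/2|0000⟩ + 1/2|0001⟩ + 1/2|1000⟩ + 1/2|1001⟩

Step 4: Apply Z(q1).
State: 1/2|0000⟩ + 1/2|0001⟩ + 1/2|1000⟩ + 1/2|1001⟩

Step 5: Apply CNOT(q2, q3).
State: 1/2|0000⟩ + 1/2|0001⟩ + 1/2|1000⟩ + 1/2|1001⟩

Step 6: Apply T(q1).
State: 1/2|0000⟩ + 1/2|0001⟩ + 1/2|1000⟩ + 1/2|1001⟩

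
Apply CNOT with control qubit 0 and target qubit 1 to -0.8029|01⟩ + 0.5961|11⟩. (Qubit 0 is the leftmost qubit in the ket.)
-0.8029|01⟩ + 0.5961|10⟩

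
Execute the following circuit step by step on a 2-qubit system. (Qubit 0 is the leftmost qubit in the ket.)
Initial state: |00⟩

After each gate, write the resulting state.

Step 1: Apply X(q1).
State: |01⟩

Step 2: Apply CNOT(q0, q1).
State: |01⟩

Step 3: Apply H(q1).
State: 1/√2|00⟩ - 1/√2|01⟩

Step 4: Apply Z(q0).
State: 1/√2|00⟩ - 1/√2|01⟩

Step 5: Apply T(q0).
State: 1/√2|00⟩ - 1/√2|01⟩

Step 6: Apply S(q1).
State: 1/√2|00⟩ - (1/√2)i|01⟩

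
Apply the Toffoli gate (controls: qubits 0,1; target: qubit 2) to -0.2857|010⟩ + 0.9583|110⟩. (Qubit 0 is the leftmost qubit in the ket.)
-0.2857|010⟩ + 0.9583|111⟩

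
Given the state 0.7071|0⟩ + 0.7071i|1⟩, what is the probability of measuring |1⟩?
0.5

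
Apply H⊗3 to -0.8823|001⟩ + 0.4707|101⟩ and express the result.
-0.1455|000⟩ + 0.1455|001⟩ - 0.1455|010⟩ + 0.1455|011⟩ - 0.4784|100⟩ + 0.4784|101⟩ - 0.4784|110⟩ + 0.4784|111⟩

H⊗3 gives amp(|y⟩) = (1/2√2) Σ_x (−1)^(x·y) amp(|x⟩), where x·y is the number of positions in which both x and y have a 1.
|000⟩: (-0.8823 + 0.4707)/(2√2) = -0.1455
|001⟩: (0.8823 - 0.4707)/(2√2) = 0.1455
|010⟩: (-0.8823 + 0.4707)/(2√2) = -0.1455
|011⟩: (0.8823 - 0.4707)/(2√2) = 0.1455
|100⟩: (-0.8823 - 0.4707)/(2√2) = -0.4784
|101⟩: (0.8823 + 0.4707)/(2√2) = 0.4784
|110⟩: (-0.8823 - 0.4707)/(2√2) = -0.4784
|111⟩: (0.8823 + 0.4707)/(2√2) = 0.4784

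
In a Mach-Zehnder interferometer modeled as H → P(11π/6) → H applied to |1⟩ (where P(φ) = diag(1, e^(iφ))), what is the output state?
(0.06699 + 0.25i)|0⟩ + (0.933 - 0.25i)|1⟩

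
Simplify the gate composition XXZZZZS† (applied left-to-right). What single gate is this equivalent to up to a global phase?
S†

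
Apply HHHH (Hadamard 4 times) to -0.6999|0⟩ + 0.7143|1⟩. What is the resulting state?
-0.6999|0⟩ + 0.7143|1⟩

H² = I, so an even number of Hadamards cancels: H^4 = I and the state is unchanged.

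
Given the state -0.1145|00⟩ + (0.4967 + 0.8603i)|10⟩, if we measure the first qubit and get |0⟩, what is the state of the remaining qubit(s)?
-|0⟩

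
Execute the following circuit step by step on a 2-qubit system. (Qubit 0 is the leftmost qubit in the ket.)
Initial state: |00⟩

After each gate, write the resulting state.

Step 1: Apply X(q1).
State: |01⟩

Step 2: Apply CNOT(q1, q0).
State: |11⟩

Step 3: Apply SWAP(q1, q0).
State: |11⟩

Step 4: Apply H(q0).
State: 1/√2|01⟩ - 1/√2|11⟩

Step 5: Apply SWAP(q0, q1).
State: 1/√2|10⟩ - 1/√2|11⟩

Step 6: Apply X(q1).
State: -1/√2|10⟩ + 1/√2|11⟩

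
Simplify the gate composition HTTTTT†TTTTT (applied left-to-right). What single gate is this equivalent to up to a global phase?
H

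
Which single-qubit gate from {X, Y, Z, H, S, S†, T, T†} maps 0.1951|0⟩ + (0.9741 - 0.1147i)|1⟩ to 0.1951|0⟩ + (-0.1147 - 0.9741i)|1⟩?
S†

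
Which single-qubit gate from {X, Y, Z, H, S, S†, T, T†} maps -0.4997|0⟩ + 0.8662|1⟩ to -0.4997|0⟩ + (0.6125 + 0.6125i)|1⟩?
T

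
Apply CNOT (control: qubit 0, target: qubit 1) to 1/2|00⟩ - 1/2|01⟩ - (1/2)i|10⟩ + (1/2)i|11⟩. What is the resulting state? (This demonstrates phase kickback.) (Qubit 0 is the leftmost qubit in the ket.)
1/2|00⟩ - 1/2|01⟩ + (1/2)i|10⟩ - (1/2)i|11⟩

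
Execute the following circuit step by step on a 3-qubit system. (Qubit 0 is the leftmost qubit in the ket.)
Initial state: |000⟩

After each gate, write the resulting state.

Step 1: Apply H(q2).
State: 1/√2|000⟩ + 1/√2|001⟩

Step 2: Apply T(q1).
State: 1/√2|000⟩ + 1/√2|001⟩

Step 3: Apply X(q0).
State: 1/√2|100⟩ + 1/√2|101⟩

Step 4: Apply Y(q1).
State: (1/√2)i|110⟩ + (1/√2)i|111⟩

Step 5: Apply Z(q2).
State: (1/√2)i|110⟩ - (1/√2)i|111⟩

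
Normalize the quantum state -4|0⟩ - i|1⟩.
-0.9701|0⟩ - 0.2425i|1⟩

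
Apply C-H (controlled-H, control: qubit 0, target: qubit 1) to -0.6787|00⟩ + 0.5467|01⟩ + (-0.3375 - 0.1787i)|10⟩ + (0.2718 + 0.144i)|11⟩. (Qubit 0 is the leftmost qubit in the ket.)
-0.6787|00⟩ + 0.5467|01⟩ + (-0.04646 - 0.02454i)|10⟩ + (-0.4308 - 0.2282i)|11⟩

C-H leaves the control-|0⟩ kets |00⟩, |01⟩ unchanged and applies H to qubit 1 on the control-|1⟩ pair (|10⟩, |11⟩).
H = [[1/√2, 1/√2], [1/√2, -1/√2]].
With a = amp(|10⟩) = (-0.3375 - 0.1787i) and b = amp(|11⟩) = (0.2718 + 0.144i):
new amp(|10⟩) = (1/√2)·a + (1/√2)·b = (-0.04646 - 0.02454i)
new amp(|11⟩) = (1/√2)·a + (-1/√2)·b = (-0.4308 - 0.2282i)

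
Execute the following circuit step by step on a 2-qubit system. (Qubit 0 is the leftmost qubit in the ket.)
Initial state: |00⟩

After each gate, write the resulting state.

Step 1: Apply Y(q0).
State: i|10⟩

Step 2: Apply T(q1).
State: i|10⟩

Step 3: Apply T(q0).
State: (-1/√2 + (1/√2)i)|10⟩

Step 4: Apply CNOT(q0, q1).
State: (-1/√2 + (1/√2)i)|11⟩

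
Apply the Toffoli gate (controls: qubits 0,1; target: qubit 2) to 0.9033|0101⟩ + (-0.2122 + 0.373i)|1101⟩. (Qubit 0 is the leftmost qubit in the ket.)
0.9033|0101⟩ + (-0.2122 + 0.373i)|1111⟩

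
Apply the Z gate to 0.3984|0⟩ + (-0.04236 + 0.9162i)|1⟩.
0.3984|0⟩ + (0.04236 - 0.9162i)|1⟩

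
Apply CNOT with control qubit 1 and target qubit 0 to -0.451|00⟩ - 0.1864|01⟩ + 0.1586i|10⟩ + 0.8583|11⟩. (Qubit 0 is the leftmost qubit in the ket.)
-0.451|00⟩ + 0.8583|01⟩ + 0.1586i|10⟩ - 0.1864|11⟩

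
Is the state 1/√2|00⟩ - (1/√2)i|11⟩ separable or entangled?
Entangled

Writing the state as a|00⟩ + b|01⟩ + c|10⟩ + d|11⟩, it is a product state iff ad − bc = 0.
Here (a, b, c, d) = (1/√2, 0, 0, -(1/√2)i): ad − bc = (1/√2)(-(1/√2)i) − (0)(0) = -(1/2)i ≠ 0, so the state is entangled.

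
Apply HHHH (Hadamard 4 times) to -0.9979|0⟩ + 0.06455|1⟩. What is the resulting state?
-0.9979|0⟩ + 0.06455|1⟩

H² = I, so an even number of Hadamards cancels: H^4 = I and the state is unchanged.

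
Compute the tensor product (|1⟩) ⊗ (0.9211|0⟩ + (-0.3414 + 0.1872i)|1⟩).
0.9211|10⟩ + (-0.3414 + 0.1872i)|11⟩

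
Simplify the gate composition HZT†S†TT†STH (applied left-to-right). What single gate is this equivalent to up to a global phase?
X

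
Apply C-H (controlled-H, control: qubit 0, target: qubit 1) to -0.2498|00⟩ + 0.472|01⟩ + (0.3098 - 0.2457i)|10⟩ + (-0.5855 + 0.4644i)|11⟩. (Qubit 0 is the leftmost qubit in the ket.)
-0.2498|00⟩ + 0.472|01⟩ + (-0.1949 + 0.1546i)|10⟩ + (0.6331 - 0.5021i)|11⟩

C-H leaves the control-|0⟩ kets |00⟩, |01⟩ unchanged and applies H to qubit 1 on the control-|1⟩ pair (|10⟩, |11⟩).
H = [[1/√2, 1/√2], [1/√2, -1/√2]].
With a = amp(|10⟩) = (0.3098 - 0.2457i) and b = amp(|11⟩) = (-0.5855 + 0.4644i):
new amp(|10⟩) = (1/√2)·a + (1/√2)·b = (-0.1949 + 0.1546i)
new amp(|11⟩) = (1/√2)·a + (-1/√2)·b = (0.6331 - 0.5021i)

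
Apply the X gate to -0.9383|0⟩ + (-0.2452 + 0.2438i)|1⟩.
(-0.2452 + 0.2438i)|0⟩ - 0.9383|1⟩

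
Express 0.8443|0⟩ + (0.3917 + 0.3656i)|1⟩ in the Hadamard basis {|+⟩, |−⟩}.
(0.874 + 0.2585i)|+⟩ + (0.32 - 0.2585i)|−⟩

With |ψ⟩ = α|0⟩ + β|1⟩, the Hadamard-basis coefficients are ⟨+|ψ⟩ = (α + β)/√2 and ⟨−|ψ⟩ = (α − β)/√2.
Here α = 0.8443, β = (0.3917 + 0.3656i): (α + β)/√2 = (0.874 + 0.2585i), (α − β)/√2 = (0.32 - 0.2585i).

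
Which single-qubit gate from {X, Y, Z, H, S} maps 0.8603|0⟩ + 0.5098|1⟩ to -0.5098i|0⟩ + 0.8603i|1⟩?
Y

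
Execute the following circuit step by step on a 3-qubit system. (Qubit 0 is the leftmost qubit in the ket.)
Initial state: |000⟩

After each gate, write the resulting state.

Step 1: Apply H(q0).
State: 1/√2|000⟩ + 1/√2|100⟩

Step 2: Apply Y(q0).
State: -(1/√2)i|000⟩ + (1/√2)i|100⟩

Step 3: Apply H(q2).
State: -(1/2)i|000⟩ - (1/2)i|001⟩ + (1/2)i|100⟩ + (1/2)i|101⟩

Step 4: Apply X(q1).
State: -(1/2)i|010⟩ - (1/2)i|011⟩ + (1/2)i|110⟩ + (1/2)i|111⟩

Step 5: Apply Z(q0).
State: -(1/2)i|010⟩ - (1/2)i|011⟩ - (1/2)i|110⟩ - (1/2)i|111⟩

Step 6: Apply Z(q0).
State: -(1/2)i|010⟩ - (1/2)i|011⟩ + (1/2)i|110⟩ + (1/2)i|111⟩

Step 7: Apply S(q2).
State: -(1/2)i|010⟩ + 1/2|011⟩ + (1/2)i|110⟩ - 1/2|111⟩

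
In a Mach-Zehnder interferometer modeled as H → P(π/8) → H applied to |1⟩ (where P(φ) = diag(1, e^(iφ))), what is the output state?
(0.03806 - 0.1913i)|0⟩ + (0.9619 + 0.1913i)|1⟩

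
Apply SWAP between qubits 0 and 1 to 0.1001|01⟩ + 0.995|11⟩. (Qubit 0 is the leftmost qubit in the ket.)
0.1001|10⟩ + 0.995|11⟩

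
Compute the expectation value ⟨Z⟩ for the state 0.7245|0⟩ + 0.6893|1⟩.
0.04977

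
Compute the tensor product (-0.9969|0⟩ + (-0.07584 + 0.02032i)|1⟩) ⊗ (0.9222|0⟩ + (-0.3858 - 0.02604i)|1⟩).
-0.9193|00⟩ + (0.3846 + 0.02596i)|01⟩ + (-0.06994 + 0.01874i)|10⟩ + (0.02979 - 0.005865i)|11⟩

amp(|b₁b₂…⟩) = product of the factor amplitudes for bits b₁, b₂, …; only kets whose every factor amplitude is nonzero survive.
|00⟩: (-0.9969)(0.9222) = -0.9193
|01⟩: (-0.9969)(-0.3858 - 0.02604i) = (0.3846 + 0.02596i)
|10⟩: (-0.07584 + 0.02032i)(0.9222) = (-0.06994 + 0.01874i)
|11⟩: (-0.07584 + 0.02032i)(-0.3858 - 0.02604i) = (0.02979 - 0.005865i)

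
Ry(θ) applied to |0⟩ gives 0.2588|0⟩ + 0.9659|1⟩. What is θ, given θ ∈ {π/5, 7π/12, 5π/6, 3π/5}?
5π/6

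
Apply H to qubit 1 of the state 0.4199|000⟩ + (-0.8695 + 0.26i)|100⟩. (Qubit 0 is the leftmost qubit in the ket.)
0.2969|000⟩ + 0.2969|010⟩ + (-0.6148 + 0.1838i)|100⟩ + (-0.6148 + 0.1838i)|110⟩

H on qubit 1 mixes each pair of kets that differ only in qubit 1: amplitudes (a, b) of (|…0…⟩, |…1…⟩) become ((a + b)/√2, (a − b)/√2). Kets absent from the input have amplitude 0.
(|000⟩, |010⟩): (a, b) = (0.4199, 0) → (0.2969, 0.2969)
(|100⟩, |110⟩): (a, b) = ((-0.8695 + 0.26i), 0) → ((-0.6148 + 0.1838i), (-0.6148 + 0.1838i))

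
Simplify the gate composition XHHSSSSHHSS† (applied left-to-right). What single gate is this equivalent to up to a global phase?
X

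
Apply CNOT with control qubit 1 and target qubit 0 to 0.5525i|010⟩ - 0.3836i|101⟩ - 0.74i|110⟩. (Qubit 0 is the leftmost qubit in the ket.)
-0.74i|010⟩ - 0.3836i|101⟩ + 0.5525i|110⟩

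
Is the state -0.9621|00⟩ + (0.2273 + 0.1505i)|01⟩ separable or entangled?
Separable

Writing the state as a|00⟩ + b|01⟩ + c|10⟩ + d|11⟩, it is a product state iff ad − bc = 0.
Here (a, b, c, d) = (-0.9621, (0.2273 + 0.1505i), 0, 0): ad − bc = (-0.9621)(0) − (0.2273 + 0.1505i)(0) = 0, so the state is separable.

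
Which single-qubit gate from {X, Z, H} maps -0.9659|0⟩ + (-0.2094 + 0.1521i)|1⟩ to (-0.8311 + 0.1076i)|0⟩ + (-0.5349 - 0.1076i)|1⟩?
H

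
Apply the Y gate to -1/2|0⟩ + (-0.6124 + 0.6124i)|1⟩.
(0.6124 + 0.6124i)|0⟩ - (1/2)i|1⟩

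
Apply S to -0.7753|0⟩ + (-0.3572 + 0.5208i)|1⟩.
-0.7753|0⟩ + (-0.5208 - 0.3572i)|1⟩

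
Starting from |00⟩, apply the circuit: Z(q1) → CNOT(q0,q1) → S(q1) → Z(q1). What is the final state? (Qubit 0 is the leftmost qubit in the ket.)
|00⟩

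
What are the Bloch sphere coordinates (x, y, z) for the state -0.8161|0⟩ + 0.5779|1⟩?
(-0.9432, 0, 0.3321)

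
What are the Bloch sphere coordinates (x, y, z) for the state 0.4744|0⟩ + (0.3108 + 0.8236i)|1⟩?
(0.2949, 0.7814, -0.5499)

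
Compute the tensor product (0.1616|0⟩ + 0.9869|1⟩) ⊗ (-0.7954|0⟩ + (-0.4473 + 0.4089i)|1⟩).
-0.1285|00⟩ + (-0.07228 + 0.06608i)|01⟩ - 0.785|10⟩ + (-0.4414 + 0.4035i)|11⟩

amp(|b₁b₂…⟩) = product of the factor amplitudes for bits b₁, b₂, …; only kets whose every factor amplitude is nonzero survive.
|00⟩: (0.1616)(-0.7954) = -0.1285
|01⟩: (0.1616)(-0.4473 + 0.4089i) = (-0.07228 + 0.06608i)
|10⟩: (0.9869)(-0.7954) = -0.785
|11⟩: (0.9869)(-0.4473 + 0.4089i) = (-0.4414 + 0.4035i)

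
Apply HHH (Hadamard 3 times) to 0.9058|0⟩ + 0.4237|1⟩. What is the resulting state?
0.9401|0⟩ + 0.3409|1⟩

H² = I, so H^3 = H: a single Hadamard. With (a, b) = (0.9058, 0.4237), H gives ((a + b)/√2, (a − b)/√2) = (0.9401, 0.3409).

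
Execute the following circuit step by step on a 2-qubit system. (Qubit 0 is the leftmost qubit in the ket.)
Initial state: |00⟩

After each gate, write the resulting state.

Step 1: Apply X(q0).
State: |10⟩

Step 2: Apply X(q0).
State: |00⟩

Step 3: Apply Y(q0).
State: i|10⟩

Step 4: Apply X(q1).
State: i|11⟩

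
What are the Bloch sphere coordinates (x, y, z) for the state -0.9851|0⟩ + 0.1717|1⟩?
(-0.3383, 0, 0.9409)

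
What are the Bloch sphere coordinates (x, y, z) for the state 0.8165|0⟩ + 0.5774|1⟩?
(0.9429, 0, 0.3333)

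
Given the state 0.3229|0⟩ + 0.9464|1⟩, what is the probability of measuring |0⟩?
0.1043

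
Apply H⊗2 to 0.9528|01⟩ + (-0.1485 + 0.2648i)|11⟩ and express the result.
(0.4022 + 0.1324i)|00⟩ + (-0.4022 - 0.1324i)|01⟩ + (0.5507 - 0.1324i)|10⟩ + (-0.5507 + 0.1324i)|11⟩

H⊗2 gives amp(|y⟩) = (1/2) Σ_x (−1)^(x·y) amp(|x⟩), where x·y is the number of positions in which both x and y have a 1.
|00⟩: (0.9528 + (-0.1485 + 0.2648i))/2 = (0.4022 + 0.1324i)
|01⟩: (-0.9528 - (-0.1485 + 0.2648i))/2 = (-0.4022 - 0.1324i)
|10⟩: (0.9528 - (-0.1485 + 0.2648i))/2 = (0.5507 - 0.1324i)
|11⟩: (-0.9528 + (-0.1485 + 0.2648i))/2 = (-0.5507 + 0.1324i)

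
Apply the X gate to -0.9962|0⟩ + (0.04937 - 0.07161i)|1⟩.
(0.04937 - 0.07161i)|0⟩ - 0.9962|1⟩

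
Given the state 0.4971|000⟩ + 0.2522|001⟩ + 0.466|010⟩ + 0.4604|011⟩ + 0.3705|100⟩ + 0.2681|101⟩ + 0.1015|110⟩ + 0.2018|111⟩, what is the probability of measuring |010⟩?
0.2172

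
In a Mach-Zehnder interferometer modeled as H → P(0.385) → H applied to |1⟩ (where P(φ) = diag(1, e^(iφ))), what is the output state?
(0.0366 - 0.1878i)|0⟩ + (0.9634 + 0.1878i)|1⟩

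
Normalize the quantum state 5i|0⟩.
i|0⟩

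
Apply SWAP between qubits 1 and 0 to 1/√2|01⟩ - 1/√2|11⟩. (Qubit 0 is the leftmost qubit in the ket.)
1/√2|10⟩ - 1/√2|11⟩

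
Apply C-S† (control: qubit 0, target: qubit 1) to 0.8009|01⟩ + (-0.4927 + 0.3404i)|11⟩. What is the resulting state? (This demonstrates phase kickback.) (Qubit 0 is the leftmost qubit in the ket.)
0.8009|01⟩ + (0.3404 + 0.4927i)|11⟩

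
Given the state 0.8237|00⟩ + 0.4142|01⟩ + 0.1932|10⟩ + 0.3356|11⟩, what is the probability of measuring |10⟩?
0.03733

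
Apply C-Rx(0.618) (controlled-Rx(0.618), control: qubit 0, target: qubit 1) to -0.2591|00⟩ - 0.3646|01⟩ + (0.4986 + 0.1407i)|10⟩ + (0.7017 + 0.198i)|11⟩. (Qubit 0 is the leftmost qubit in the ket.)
-0.2591|00⟩ - 0.3646|01⟩ + (0.5352 - 0.07936i)|10⟩ + (0.7113 + 0.037i)|11⟩

C-Rx(0.618) leaves the control-|0⟩ kets |00⟩, |01⟩ unchanged and applies Rx(0.618) to qubit 1 on the control-|1⟩ pair (|10⟩, |11⟩).
Rx(0.618) = [[cos(θ/2), −i·sin(θ/2)], [−i·sin(θ/2), cos(θ/2)]]; θ = 0.618, cos(θ/2) ≈ 0.952638, sin(θ/2) ≈ 0.304106.
With a = amp(|10⟩) = (0.4986 + 0.1407i) and b = amp(|11⟩) = (0.7017 + 0.198i):
new amp(|10⟩) = (0.952638)·a + (-0.304106i)·b = (0.5352 - 0.07936i)
new amp(|11⟩) = (-0.304106i)·a + (0.952638)·b = (0.7113 + 0.037i)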